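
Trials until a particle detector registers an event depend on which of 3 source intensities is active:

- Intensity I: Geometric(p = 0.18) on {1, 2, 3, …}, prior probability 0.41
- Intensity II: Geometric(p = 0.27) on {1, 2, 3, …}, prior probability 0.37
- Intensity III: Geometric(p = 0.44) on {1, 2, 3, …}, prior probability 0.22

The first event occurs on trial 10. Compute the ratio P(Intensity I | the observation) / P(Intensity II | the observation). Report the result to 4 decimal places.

2.1033

Since P(k|x) ∝ π_k f_k(x), the posterior odds are π_i f_i(x) / (π_j f_j(x)).
Evaluate each component's likelihood at the observed value:
  p_I = 0.0301715
  p_II = 0.0158953
  p_III = 0.00238311
0.0123703 / 0.00588127 ≈ 2.1033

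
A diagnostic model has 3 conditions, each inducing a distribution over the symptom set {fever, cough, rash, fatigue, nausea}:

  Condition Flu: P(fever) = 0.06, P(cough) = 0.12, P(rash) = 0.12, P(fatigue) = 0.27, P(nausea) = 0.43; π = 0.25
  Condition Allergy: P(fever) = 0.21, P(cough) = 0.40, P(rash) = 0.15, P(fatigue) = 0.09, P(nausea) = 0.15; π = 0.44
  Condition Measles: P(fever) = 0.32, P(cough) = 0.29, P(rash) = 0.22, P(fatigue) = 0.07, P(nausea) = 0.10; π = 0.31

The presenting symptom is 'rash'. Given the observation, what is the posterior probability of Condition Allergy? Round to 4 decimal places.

The responsibility of component k is π_k f_k(x) divided by Σ_j π_j f_j(x).
Categorical probabilities:
  f_Flu = P(rash | comp) = 0.12
  f_Allergy = P(rash | comp) = 0.15
  f_Measles = P(rash | comp) = 0.22
Weight by the priors:
  π_Flu·f_Flu = 0.25 × 0.12 = 0.03
  π_Allergy·f_Allergy = 0.44 × 0.15 = 0.066
  π_Measles·f_Measles = 0.31 × 0.22 = 0.0682
Marginal: 0.03 + 0.066 + 0.0682 = 0.1642
Responsibility of Condition Allergy: 0.066 / 0.1642 ≈ 0.4019

0.4019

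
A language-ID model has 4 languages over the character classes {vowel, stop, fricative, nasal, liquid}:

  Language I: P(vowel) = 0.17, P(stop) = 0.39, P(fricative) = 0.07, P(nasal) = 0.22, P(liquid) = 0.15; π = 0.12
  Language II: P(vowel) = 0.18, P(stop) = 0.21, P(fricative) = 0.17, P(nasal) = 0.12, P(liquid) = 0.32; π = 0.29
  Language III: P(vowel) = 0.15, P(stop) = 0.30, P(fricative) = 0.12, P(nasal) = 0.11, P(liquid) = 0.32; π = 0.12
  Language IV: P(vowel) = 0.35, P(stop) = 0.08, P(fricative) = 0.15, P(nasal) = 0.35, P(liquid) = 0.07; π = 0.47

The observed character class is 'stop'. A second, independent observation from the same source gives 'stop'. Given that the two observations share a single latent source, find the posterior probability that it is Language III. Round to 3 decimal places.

Apply Bayes' rule: the posterior for each component is proportional to its prior times its likelihood at x.
Since both observations come from the same component, the likelihood for component k is f_k(x₁)·f_k(x₂).
  f_I = [0.39] × [0.39] = 0.1521
  f_II = [0.21] × [0.21] = 0.0441
  f_III = [0.3] × [0.3] = 0.09
  f_IV = [0.08] × [0.08] = 0.0064
Unnormalised posteriors:
  w_I·f_I = 0.12 × 0.1521 = 0.018252
  w_II·f_II = 0.29 × 0.0441 = 0.012789
  w_III·f_III = 0.12 × 0.09 = 0.0108
  w_IV·f_IV = 0.47 × 0.0064 = 0.003008
Marginal: 0.018252 + 0.012789 + 0.0108 + 0.003008 = 0.044849
Responsibility of Language III: 0.0108 / 0.044849 ≈ 0.241

0.241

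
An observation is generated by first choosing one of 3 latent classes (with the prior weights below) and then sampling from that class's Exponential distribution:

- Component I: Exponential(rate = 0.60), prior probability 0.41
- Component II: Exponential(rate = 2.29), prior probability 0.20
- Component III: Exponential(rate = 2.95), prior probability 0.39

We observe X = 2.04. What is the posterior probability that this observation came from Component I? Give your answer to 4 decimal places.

0.9108

The responsibility of component k is w_k f_k(x) divided by Σ_j w_j f_j(x).
Exponential densities:
  L_I = 0.60·e^(−0.60·2.04) = 0.60·e^(−1.2240) = 0.176431
  L_II = 2.29·e^(−2.29·2.04) = 2.29·e^(−4.6716) = 0.0214282
  L_III = 2.95·e^(−2.95·2.04) = 2.95·e^(−6.0180) = 0.00718187
Prior × likelihood for each component:
  w_I·L_I = 0.41 × 0.176431 = 0.0723367
  w_II·L_II = 0.20 × 0.0214282 = 0.00428564
  w_III·L_III = 0.39 × 0.00718187 = 0.00280093
Sum: 0.0723367 + 0.00428564 + 0.00280093 = 0.0794233
So the posterior for Component I is 0.0723367 / 0.0794233 ≈ 0.9108.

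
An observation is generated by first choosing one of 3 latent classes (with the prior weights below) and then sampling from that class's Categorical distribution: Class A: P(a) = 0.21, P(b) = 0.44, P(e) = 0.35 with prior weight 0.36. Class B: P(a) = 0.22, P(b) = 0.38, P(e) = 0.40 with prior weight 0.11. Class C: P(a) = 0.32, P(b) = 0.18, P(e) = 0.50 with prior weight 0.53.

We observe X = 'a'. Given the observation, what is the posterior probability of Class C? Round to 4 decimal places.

The responsibility of component k is P(Z=k) f_k(x) divided by Σ_j P(Z=j) f_j(x).
Evaluate each component's likelihood at the observed value:
  f_A = 0.21
  f_B = 0.22
  f_C = 0.32
Weight by the priors:
  P(Z=A)·f_A = 0.36 × 0.21 = 0.0756
  P(Z=B)·f_B = 0.11 × 0.22 = 0.0242
  P(Z=C)·f_C = 0.53 × 0.32 = 0.1696
Evidence: 0.0756 + 0.0242 + 0.1696 = 0.2694
So the posterior for Class C is 0.1696 / 0.2694 ≈ 0.6295.

0.6295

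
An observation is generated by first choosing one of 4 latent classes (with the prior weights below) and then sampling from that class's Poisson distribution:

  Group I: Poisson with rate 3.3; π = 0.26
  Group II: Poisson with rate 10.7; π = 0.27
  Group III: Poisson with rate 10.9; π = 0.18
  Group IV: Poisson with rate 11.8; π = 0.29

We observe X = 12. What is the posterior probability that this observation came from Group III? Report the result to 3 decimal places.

0.240

By Bayes' theorem, P(k | x) = π_k f_k(x) / Σ_j π_j f_j(x).
Poisson probabilities:
  p_I = 0.000128428
  p_II = 0.106003
  p_III = 0.108385
  p_IV = 0.114175
Unnormalised posteriors:
  π_I·p_I = 0.26 × 0.000128428 = 3.33912e-05
  π_II·p_II = 0.27 × 0.106003 = 0.0286208
  π_III·p_III = 0.18 × 0.108385 = 0.0195094
  π_IV·p_IV = 0.29 × 0.114175 = 0.0331108
Marginal: 3.33912e-05 + 0.0286208 + 0.0195094 + 0.0331108 = 0.0812744
Responsibility of Group III: 0.0195094 / 0.0812744 ≈ 0.240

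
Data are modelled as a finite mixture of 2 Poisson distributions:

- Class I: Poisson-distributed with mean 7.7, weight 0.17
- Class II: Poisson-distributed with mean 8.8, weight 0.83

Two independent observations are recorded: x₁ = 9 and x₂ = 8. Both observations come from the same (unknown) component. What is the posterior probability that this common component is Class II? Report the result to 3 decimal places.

P(component k | x) = π_k·f_k(x) / marginal(x), where marginal(x) = Σ_j π_j·f_j(x).
Since both observations come from the same component, the likelihood for component k is f_k(x₁)·f_k(x₂).
  L_I = [e^(−7.7)·7.7^9/9! = 0.118737] × [0.138783] = 0.0164787
  L_II = [e^(−8.8)·8.8^9/9! = 0.131459] × [0.134446] = 0.0176742
Multiply by the mixture weights:
  π_I·L_I = 0.17 × 0.0164787 = 0.00280138
  π_II·L_II = 0.83 × 0.0176742 = 0.0146696
Denominator: 0.00280138 + 0.0146696 = 0.0174709
So the posterior for Class II is 0.0146696 / 0.0174709 ≈ 0.840.

0.840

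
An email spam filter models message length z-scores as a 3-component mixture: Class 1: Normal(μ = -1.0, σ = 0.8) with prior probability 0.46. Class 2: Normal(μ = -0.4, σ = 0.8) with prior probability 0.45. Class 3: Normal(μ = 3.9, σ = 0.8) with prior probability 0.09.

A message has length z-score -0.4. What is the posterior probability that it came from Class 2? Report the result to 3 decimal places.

P(component k | x) = P(Z=k)·f_k(x) / marginal(x), where marginal(x) = Σ_j P(Z=j)·f_j(x).
Evaluate each component's likelihood at the observed value:
  L_1 = 0.376422
  L_2 = 0.498678
  L_3 = 2.65644e-07
Weight by the priors:
  P(Z=1)·L_1 = 0.46 × 0.376422 = 0.173154
  P(Z=2)·L_2 = 0.45 × 0.498678 = 0.224405
  P(Z=3)·L_3 = 0.09 × 2.65644e-07 = 2.3908e-08
Normaliser: 0.173154 + 0.224405 + 2.3908e-08 = 0.397559
So the posterior for Class 2 is 0.224405 / 0.397559 ≈ 0.564.

0.564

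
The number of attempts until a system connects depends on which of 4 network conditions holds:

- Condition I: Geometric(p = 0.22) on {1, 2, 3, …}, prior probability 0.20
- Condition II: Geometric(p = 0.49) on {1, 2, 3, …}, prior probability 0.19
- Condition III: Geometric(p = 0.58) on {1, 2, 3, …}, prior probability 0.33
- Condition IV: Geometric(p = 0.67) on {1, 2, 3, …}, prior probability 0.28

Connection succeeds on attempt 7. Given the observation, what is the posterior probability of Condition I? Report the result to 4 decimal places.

0.7717

The responsibility of component k is π_k f_k(x) divided by Σ_j π_j f_j(x).
Evaluate each component's likelihood at the observed value:
  f_I = 0.0495439
  f_II = 0.00862218
  f_III = 0.00318364
  f_IV = 0.000865284
Weight by the priors:
  π_I·f_I = 0.20 × 0.0495439 = 0.00990878
  π_II·f_II = 0.19 × 0.00862218 = 0.00163821
  π_III·f_III = 0.33 × 0.00318364 = 0.0010506
  π_IV·f_IV = 0.28 × 0.000865284 = 0.000242279
Marginal: 0.00990878 + 0.00163821 + 0.0010506 + 0.000242279 = 0.0128399
P(Condition I | 7) = 0.00990878 / 0.0128399 ≈ 0.7717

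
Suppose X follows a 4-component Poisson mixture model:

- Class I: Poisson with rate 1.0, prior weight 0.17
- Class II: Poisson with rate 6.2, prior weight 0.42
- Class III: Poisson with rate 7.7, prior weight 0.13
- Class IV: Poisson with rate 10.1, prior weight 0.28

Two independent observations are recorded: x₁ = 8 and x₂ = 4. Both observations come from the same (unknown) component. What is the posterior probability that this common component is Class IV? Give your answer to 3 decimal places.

0.073

Posterior ∝ prior × likelihood, so P(k | x) ∝ w_k f_k(x); normalise over all components.
Since both observations come from the same component, the likelihood for component k is f_k(x₁)·f_k(x₂).
  L_I = [9.12399e-06] × [0.0153283] = 1.39855e-07
  L_II = [0.109897] × [0.124948] = 0.0137315
  L_III = [0.138783] × [0.0663261] = 0.00920496
  L_IV = [0.110326] × [0.0178115] = 0.00196506
Unnormalised posteriors:
  w_I·L_I = 0.17 × 1.39855e-07 = 2.37754e-08
  w_II·L_II = 0.42 × 0.0137315 = 0.00576722
  w_III·L_III = 0.13 × 0.00920496 = 0.00119664
  w_IV·L_IV = 0.28 × 0.00196506 = 0.000550217
Evidence: 2.37754e-08 + 0.00576722 + 0.00119664 + 0.000550217 = 0.0075141
P(Class IV | data) ≈ 0.073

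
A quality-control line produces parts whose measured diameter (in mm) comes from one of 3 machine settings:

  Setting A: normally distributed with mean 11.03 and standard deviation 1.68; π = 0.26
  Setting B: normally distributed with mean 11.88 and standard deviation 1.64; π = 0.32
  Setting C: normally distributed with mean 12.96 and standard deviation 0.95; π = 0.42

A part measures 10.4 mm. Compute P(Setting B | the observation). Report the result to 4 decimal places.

P(component k | x) = w_k·f_k(x) / marginal(x), where marginal(x) = Σ_j w_j·f_j(x).
Evaluate each component's likelihood at the observed value:
  L_A = (1/(1.68·√(2π)))·exp(−(10.4−11.03)²/(2·1.68²)) = 0.237466·exp(-0.07031) = 0.221342
  L_B = (1/(1.64·√(2π)))·exp(−(10.4−11.88)²/(2·1.64²)) = 0.243257·exp(-0.40720) = 0.161891
  L_C = (1/(0.95·√(2π)))·exp(−(10.4−12.96)²/(2·0.95²)) = 0.419939·exp(-3.63080) = 0.0111262
Multiply by the mixture weights:
  w_A·L_A = 0.26 × 0.221342 = 0.057549
  w_B·L_B = 0.32 × 0.161891 = 0.0518051
  w_C·L_C = 0.42 × 0.0111262 = 0.00467302
Evidence: 0.057549 + 0.0518051 + 0.00467302 = 0.114027
So the posterior for Setting B is 0.0518051 / 0.114027 ≈ 0.4543.

0.4543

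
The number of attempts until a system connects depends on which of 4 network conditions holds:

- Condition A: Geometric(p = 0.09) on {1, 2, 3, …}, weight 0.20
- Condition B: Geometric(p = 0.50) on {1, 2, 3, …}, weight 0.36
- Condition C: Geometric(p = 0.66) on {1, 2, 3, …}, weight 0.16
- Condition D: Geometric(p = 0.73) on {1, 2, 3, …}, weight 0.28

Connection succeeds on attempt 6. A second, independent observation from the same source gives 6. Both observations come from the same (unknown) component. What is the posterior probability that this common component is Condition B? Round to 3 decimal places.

Apply Bayes' rule: the posterior for each component is proportional to its prior times its likelihood at x.
Since both observations come from the same component, the likelihood for component k is f_k(x₁)·f_k(x₂).
  p_A = [0.09·(1−0.09)^5 = 0.09·0.624032 = 0.0561629] × [0.0561629] = 0.00315427
  p_B = [0.50·(1−0.50)^5 = 0.50·0.03125 = 0.015625] × [0.015625] = 0.000244141
  p_C = [0.66·(1−0.66)^5 = 0.66·0.00454354 = 0.00299874] × [0.00299874] = 8.99243e-06
  p_D = [0.73·(1−0.73)^5 = 0.73·0.00143489 = 0.00104747] × [0.00104747] = 1.09719e-06
Unnormalised posteriors:
  π_A·p_A = 0.20 × 0.00315427 = 0.000630854
  π_B·p_B = 0.36 × 0.000244141 = 8.78906e-05
  π_C·p_C = 0.16 × 8.99243e-06 = 1.43879e-06
  π_D·p_D = 0.28 × 1.09719e-06 = 3.07214e-07
Denominator: 0.000630854 + 8.78906e-05 + 1.43879e-06 + 3.07214e-07 = 0.000720491
Responsibility of Condition B: 8.78906e-05 / 0.000720491 ≈ 0.122

0.122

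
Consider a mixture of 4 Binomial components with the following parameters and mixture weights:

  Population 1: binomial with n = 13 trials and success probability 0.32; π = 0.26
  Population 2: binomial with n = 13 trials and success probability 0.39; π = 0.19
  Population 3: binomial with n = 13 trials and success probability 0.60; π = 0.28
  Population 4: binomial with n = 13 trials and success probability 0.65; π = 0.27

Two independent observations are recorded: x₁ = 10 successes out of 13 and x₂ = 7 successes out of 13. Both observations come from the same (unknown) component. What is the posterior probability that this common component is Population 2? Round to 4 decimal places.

By Bayes' theorem, P(k | x) = π_k f_k(x) / Σ_j π_j f_j(x).
Since both observations come from the same component, the likelihood for component k is f_k(x₁)·f_k(x₂).
  L_1 = [0.00101249] × [0.0582936] = 5.90219e-05
  L_2 = [0.00528447] × [0.121325] = 0.000641136
  L_3 = [0.110677] × [0.19676] = 0.0217768
  L_4 = [0.165084] × [0.154639] = 0.0255284
Weight by the priors:
  π_1·L_1 = 0.26 × 5.90219e-05 = 1.53457e-05
  π_2·L_2 = 0.19 × 0.000641136 = 0.000121816
  π_3·L_3 = 0.28 × 0.0217768 = 0.00609751
  π_4·L_4 = 0.27 × 0.0255284 = 0.00689266
Sum: 1.53457e-05 + 0.000121816 + 0.00609751 + 0.00689266 = 0.0131273
P(Population 2 | x₁, x₂) = 0.000121816 / 0.0131273 ≈ 0.0093

0.0093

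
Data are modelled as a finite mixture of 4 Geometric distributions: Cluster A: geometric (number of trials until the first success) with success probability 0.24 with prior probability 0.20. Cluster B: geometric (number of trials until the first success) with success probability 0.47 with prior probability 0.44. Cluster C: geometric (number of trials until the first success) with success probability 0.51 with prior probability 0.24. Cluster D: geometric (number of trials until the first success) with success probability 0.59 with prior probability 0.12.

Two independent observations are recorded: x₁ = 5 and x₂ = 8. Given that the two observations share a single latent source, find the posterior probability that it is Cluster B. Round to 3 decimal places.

By Bayes' theorem, P(k | x) = w_k f_k(x) / Σ_j w_j f_j(x).
Since both observations come from the same component, the likelihood for component k is f_k(x₁)·f_k(x₂).
  L_A = [0.0800692] × [0.0351485] = 0.00281431
  L_B = [0.0370853] × [0.00552114] = 0.000204753
  L_C = [0.0294005] × [0.00345894] = 0.000101694
  L_D = [0.016672] × [0.00114905] = 1.9157e-05
Unnormalised posteriors:
  w_A·L_A = 0.20 × 0.00281431 = 0.000562862
  w_B·L_B = 0.44 × 0.000204753 = 9.00913e-05
  w_C·L_C = 0.24 × 0.000101694 = 2.44067e-05
  w_D·L_D = 0.12 × 1.9157e-05 = 2.29883e-06
Evidence: 0.000562862 + 9.00913e-05 + 2.44067e-05 + 2.29883e-06 = 0.000679659
P(Cluster B | x) = 9.00913e-05 / 0.000679659 ≈ 0.133

0.133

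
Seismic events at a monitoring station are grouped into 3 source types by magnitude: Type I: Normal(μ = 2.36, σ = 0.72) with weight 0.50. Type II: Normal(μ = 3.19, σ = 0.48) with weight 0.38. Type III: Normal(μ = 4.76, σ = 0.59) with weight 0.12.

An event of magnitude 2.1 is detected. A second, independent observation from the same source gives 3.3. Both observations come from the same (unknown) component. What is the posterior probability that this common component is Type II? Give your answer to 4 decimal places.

Apply Bayes' rule: the posterior for each component is proportional to its prior times its likelihood at x.
Since both observations come from the same component, the likelihood for component k is f_k(x₁)·f_k(x₂).
  p_I = [0.519112] × [0.236296] = 0.122664
  p_II = [0.0630825] × [0.809589] = 0.051071
  p_III = [2.60765e-05] × [0.0316483] = 8.25277e-07
Unnormalised posteriors:
  π_I·p_I = 0.50 × 0.122664 = 0.0613319
  π_II·p_II = 0.38 × 0.051071 = 0.019407
  π_III·p_III = 0.12 × 8.25277e-07 = 9.90332e-08
Normaliser: 0.0613319 + 0.019407 + 9.90332e-08 = 0.080739
Responsibility of Type II: 0.019407 / 0.080739 ≈ 0.2404

0.2404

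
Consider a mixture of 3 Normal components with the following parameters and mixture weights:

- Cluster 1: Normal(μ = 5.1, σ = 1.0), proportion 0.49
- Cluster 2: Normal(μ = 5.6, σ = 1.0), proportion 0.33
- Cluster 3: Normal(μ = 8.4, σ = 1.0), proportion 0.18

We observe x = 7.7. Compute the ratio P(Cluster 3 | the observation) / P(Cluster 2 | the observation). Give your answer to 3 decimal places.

The posterior odds equal the prior odds times the likelihood ratio: (π_i/π_j)·(f_i(x)/f_j(x)).
Normal densities:
  p_1 = 0.013583
  p_2 = 0.0439836
  p_3 = 0.312254
Posterior odds = (π_3·p_3) / (π_2·p_2) = (0.18·0.312254) / (0.33·0.0439836) = 0.0562057 / 0.0145146 ≈ 3.872

3.872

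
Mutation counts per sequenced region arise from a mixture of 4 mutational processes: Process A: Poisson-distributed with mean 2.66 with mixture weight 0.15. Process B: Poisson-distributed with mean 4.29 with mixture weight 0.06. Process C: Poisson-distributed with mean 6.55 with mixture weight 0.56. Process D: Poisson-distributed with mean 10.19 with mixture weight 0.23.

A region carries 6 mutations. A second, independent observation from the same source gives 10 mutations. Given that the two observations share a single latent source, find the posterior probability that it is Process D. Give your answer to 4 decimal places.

P(component k | x) = P(Z=k)·f_k(x) / marginal(x), where marginal(x) = Σ_j P(Z=j)·f_j(x).
Since both observations come from the same component, the likelihood for component k is f_k(x₁)·f_k(x₂).
  p_A = [e^(−2.66)·2.66^6/6! = 0.0344139] × [0.000341846] = 1.17642e-05
  p_B = [e^(−4.29)·4.29^6/6! = 0.118656] × [0.00797419] = 0.000946182
  p_C = [e^(−6.55)·6.55^6/6! = 0.156851] × [0.0572824] = 0.00898478
  p_D = [e^(−10.19)·10.19^6/6! = 0.0583784] × [0.124887] = 0.00729071
Prior × likelihood for each component:
  P(Z=A)·p_A = 0.15 × 1.17642e-05 = 1.76464e-06
  P(Z=B)·p_B = 0.06 × 0.000946182 = 5.67709e-05
  P(Z=C)·p_C = 0.56 × 0.00898478 = 0.00503148
  P(Z=D)·p_D = 0.23 × 0.00729071 = 0.00167686
Marginal: 1.76464e-06 + 5.67709e-05 + 0.00503148 + 0.00167686 = 0.00676688
P(Process D | x₁, x₂) ≈ 0.2478

0.2478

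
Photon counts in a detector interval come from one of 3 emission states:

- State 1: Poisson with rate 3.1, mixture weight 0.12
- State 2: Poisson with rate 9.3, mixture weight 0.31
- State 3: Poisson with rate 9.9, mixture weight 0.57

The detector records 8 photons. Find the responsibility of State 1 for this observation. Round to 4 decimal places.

0.0108

Apply Bayes' rule: the posterior for each component is proportional to its prior times its likelihood at x.
Poisson probabilities:
  L_1 = 0.00952928
  L_2 = 0.126883
  L_3 = 0.114827
Prior × likelihood for each component:
  π_1·L_1 = 0.12 × 0.00952928 = 0.00114351
  π_2·L_2 = 0.31 × 0.126883 = 0.0393338
  π_3·L_3 = 0.57 × 0.114827 = 0.0654516
Evidence: 0.00114351 + 0.0393338 + 0.0654516 = 0.105929
Responsibility of State 1: 0.00114351 / 0.105929 ≈ 0.0108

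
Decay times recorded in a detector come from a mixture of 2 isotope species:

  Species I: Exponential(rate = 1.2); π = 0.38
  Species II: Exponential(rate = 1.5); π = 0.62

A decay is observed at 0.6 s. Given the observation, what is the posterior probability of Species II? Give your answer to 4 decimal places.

0.6301

P(component k | x) = π_k·f_k(x) / marginal(x), where marginal(x) = Σ_j π_j·f_j(x).
Evaluate each component's likelihood at the observed value:
  L_I = 1.2·e^(−1.2·0.6) = 1.2·e^(−0.7200) = 0.584103
  L_II = 1.5·e^(−1.5·0.6) = 1.5·e^(−0.9000) = 0.609854
Prior × likelihood for each component:
  π_I·L_I = 0.38 × 0.584103 = 0.221959
  π_II·L_II = 0.62 × 0.609854 = 0.37811
Marginal: 0.221959 + 0.37811 = 0.600069
Responsibility of Species II: 0.37811 / 0.600069 ≈ 0.6301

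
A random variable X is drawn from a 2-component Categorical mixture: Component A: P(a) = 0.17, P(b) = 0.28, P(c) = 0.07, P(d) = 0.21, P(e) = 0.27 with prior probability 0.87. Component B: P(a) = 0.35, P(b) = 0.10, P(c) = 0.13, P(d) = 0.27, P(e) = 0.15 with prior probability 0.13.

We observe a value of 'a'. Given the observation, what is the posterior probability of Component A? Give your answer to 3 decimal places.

0.765

The responsibility of component k is w_k f_k(x) divided by Σ_j w_j f_j(x).
Evaluate each component's likelihood at the observed value:
  L_A = P(a | comp) = 0.17
  L_B = P(a | comp) = 0.35
Unnormalised posteriors:
  w_A·L_A = 0.87 × 0.17 = 0.1479
  w_B·L_B = 0.13 × 0.35 = 0.0455
Sum: 0.1479 + 0.0455 = 0.1934
P(Component A | data) ≈ 0.765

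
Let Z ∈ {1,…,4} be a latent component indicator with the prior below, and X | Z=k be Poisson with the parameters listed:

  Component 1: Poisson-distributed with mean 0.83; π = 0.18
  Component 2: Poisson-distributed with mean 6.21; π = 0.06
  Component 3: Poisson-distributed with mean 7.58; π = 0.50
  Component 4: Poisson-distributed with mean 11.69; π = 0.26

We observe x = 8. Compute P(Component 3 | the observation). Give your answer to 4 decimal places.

By Bayes' theorem, P(k | x) = π_k f_k(x) / Σ_j π_j f_j(x).
Evaluate each component's likelihood at the observed value:
  L_1 = 2.43579e-06
  L_2 = 0.110216
  L_3 = 0.138001
  L_4 = 0.0724591
Prior × likelihood for each component:
  π_1·L_1 = 0.18 × 2.43579e-06 = 4.38442e-07
  π_2·L_2 = 0.06 × 0.110216 = 0.00661294
  π_3·L_3 = 0.50 × 0.138001 = 0.0690003
  π_4·L_4 = 0.26 × 0.0724591 = 0.0188394
Sum: 4.38442e-07 + 0.00661294 + 0.0690003 + 0.0188394 = 0.094453
Responsibility of Component 3: 0.0690003 / 0.094453 ≈ 0.7305

0.7305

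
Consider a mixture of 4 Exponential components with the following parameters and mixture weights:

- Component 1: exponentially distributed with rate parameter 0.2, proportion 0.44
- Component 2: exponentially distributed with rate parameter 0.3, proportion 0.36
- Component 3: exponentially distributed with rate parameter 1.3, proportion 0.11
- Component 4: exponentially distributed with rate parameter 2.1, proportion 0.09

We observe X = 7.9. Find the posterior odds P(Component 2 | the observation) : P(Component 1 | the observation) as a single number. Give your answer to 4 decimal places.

0.5570

The posterior odds equal the prior odds times the likelihood ratio: (π_i/π_j)·(f_i(x)/f_j(x)).
Exponential densities:
  p_1 = 0.2·e^(−0.2·7.9) = 0.2·e^(−1.5800) = 0.041195
  p_2 = 0.3·e^(−0.3·7.9) = 0.3·e^(−2.3700) = 0.0280442
  p_3 = 1.3·e^(−1.3·7.9) = 1.3·e^(−10.2700) = 4.50546e-05
  p_4 = 2.1·e^(−2.1·7.9) = 2.1·e^(−16.5900) = 1.31001e-07
Odds = (0.36/0.44) × (0.0280442/0.041195) = 0.818182 × 0.680767 ≈ 0.5570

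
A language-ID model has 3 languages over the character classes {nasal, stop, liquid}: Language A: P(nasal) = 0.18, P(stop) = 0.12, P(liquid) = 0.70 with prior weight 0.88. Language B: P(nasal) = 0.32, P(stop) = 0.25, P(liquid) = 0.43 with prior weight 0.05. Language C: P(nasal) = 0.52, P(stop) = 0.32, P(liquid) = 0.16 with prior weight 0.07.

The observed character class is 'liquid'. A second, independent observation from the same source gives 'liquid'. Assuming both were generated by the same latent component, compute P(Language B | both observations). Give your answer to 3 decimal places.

0.021

Apply Bayes' rule: the posterior for each component is proportional to its prior times its likelihood at x.
Since both observations come from the same component, the likelihood for component k is f_k(x₁)·f_k(x₂).
  f_A = [P(liquid | comp) = 0.70] × [0.7] = 0.49
  f_B = [P(liquid | comp) = 0.43] × [0.43] = 0.1849
  f_C = [P(liquid | comp) = 0.16] × [0.16] = 0.0256
Weight by the priors:
  π_A·f_A = 0.88 × 0.49 = 0.4312
  π_B·f_B = 0.05 × 0.1849 = 0.009245
  π_C·f_C = 0.07 × 0.0256 = 0.001792
Evidence: 0.4312 + 0.009245 + 0.001792 = 0.442237
So the posterior for Language B is 0.009245 / 0.442237 ≈ 0.021.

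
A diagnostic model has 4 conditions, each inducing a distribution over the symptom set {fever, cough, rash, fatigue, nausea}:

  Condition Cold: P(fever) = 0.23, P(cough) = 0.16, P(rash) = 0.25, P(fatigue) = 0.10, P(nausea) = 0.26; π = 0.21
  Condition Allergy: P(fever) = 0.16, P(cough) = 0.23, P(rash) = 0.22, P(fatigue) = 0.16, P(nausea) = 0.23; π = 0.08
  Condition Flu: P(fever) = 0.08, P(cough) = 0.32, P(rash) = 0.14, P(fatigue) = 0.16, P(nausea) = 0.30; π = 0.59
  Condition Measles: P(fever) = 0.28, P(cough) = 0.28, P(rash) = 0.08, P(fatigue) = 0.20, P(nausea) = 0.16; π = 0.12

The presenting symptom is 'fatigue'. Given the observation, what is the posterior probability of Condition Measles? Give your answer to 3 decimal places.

0.158

The responsibility of component k is w_k f_k(x) divided by Σ_j w_j f_j(x).
Component likelihoods at x = 'fatigue':
  p_Cold = P(fatigue | comp) = 0.10
  p_Allergy = P(fatigue | comp) = 0.16
  p_Flu = P(fatigue | comp) = 0.16
  p_Measles = P(fatigue | comp) = 0.20
Weight by the priors:
  w_Cold·p_Cold = 0.21 × 0.1 = 0.021
  w_Allergy·p_Allergy = 0.08 × 0.16 = 0.0128
  w_Flu·p_Flu = 0.59 × 0.16 = 0.0944
  w_Measles·p_Measles = 0.12 × 0.2 = 0.024
Evidence: 0.021 + 0.0128 + 0.0944 + 0.024 = 0.1522
So the posterior for Condition Measles is 0.024 / 0.1522 ≈ 0.158.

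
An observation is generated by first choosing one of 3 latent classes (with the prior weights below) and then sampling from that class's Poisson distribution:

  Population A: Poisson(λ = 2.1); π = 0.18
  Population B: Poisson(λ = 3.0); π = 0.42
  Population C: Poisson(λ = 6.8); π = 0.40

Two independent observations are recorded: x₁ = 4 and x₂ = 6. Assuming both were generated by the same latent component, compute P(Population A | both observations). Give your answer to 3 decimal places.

0.026

The responsibility of component k is π_k f_k(x) divided by Σ_j π_j f_j(x).
Since both observations come from the same component, the likelihood for component k is f_k(x₁)·f_k(x₂).
  p_A = [e^(−2.1)·2.1^4/4! = 0.099231] × [0.014587] = 0.00144748
  p_B = [e^(−3.0)·3.0^4/4! = 0.168031] × [0.0504094] = 0.00847036
  p_C = [e^(−6.8)·6.8^4/4! = 0.0992252] × [0.152939] = 0.0151754
Unnormalised posteriors:
  π_A·p_A = 0.18 × 0.00144748 = 0.000260546
  π_B·p_B = 0.42 × 0.00847036 = 0.00355755
  π_C·p_C = 0.40 × 0.0151754 = 0.00607016
Normaliser: 0.000260546 + 0.00355755 + 0.00607016 = 0.00988826
P(Population A | x₁,x₂) = 0.000260546 / 0.00988826 ≈ 0.026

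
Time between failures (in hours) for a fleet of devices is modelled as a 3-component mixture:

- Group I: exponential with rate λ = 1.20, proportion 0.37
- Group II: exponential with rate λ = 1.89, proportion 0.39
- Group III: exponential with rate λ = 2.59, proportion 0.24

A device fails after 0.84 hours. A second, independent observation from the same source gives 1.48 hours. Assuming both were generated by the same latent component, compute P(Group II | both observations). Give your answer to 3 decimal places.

Posterior ∝ prior × likelihood, so P(k | x) ∝ π_k f_k(x); normalise over all components.
Since both observations come from the same component, the likelihood for component k is f_k(x₁)·f_k(x₂).
  p_I = [0.437938] × [0.203177] = 0.0889788
  p_II = [0.386346] × [0.115253] = 0.0445276
  p_III = [0.294069] × [0.0560483] = 0.016482
Prior × likelihood for each component:
  π_I·p_I = 0.37 × 0.0889788 = 0.0329222
  π_II·p_II = 0.39 × 0.0445276 = 0.0173658
  π_III·p_III = 0.24 × 0.016482 = 0.00395569
Normaliser: 0.0329222 + 0.0173658 + 0.00395569 = 0.0542436
So the posterior for Group II is 0.0173658 / 0.0542436 ≈ 0.320.

0.320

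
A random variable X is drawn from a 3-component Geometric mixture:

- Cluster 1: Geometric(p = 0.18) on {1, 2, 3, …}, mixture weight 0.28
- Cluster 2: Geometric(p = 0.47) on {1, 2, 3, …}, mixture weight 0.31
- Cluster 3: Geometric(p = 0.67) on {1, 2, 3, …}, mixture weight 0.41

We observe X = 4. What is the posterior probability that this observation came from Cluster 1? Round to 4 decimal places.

Apply Bayes' rule: the posterior for each component is proportional to its prior times its likelihood at x.
Component likelihoods at x = 4:
  p_1 = 0.18·(1−0.18)^3 = 0.18·0.551368 = 0.0992462
  p_2 = 0.47·(1−0.47)^3 = 0.47·0.148877 = 0.0699722
  p_3 = 0.67·(1−0.67)^3 = 0.67·0.035937 = 0.0240778
Weight by the priors:
  π_1·p_1 = 0.28 × 0.0992462 = 0.0277889
  π_2·p_2 = 0.31 × 0.0699722 = 0.0216914
  π_3·p_3 = 0.41 × 0.0240778 = 0.00987189
Marginal: 0.0277889 + 0.0216914 + 0.00987189 = 0.0593522
Responsibility of Cluster 1: 0.0277889 / 0.0593522 ≈ 0.4682

0.4682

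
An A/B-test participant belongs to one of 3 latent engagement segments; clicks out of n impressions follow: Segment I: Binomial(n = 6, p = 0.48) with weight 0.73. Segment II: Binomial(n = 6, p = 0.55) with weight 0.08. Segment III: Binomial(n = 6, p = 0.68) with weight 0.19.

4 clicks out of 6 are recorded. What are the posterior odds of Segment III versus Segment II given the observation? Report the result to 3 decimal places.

Since P(k|x) ∝ π_k f_k(x), the posterior odds are π_i f_i(x) / (π_j f_j(x)).
Component likelihoods at x = 4 clicks out of 6:
  p_I = C(6,4)·0.48^4·0.52^2 = 15·0.0530842·0.2704 = 0.215309
  p_II = C(6,4)·0.55^4·0.45^2 = 15·0.0915063·0.2025 = 0.27795
  p_III = C(6,4)·0.68^4·0.32^2 = 15·0.213814·0.1024 = 0.328418
Posterior odds = (π_III·p_III) / (π_II·p_II) = (0.19·0.328418) / (0.08·0.27795) = 0.0623994 / 0.022236 ≈ 2.806

2.806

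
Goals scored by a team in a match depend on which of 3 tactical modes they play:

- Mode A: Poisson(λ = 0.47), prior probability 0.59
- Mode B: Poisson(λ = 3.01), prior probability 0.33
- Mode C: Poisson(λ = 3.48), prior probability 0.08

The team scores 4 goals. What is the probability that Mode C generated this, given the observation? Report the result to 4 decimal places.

0.2108

Apply Bayes' rule: the posterior for each component is proportional to its prior times its likelihood at x.
Poisson probabilities:
  f_A = 0.00127075
  f_B = 0.168589
  f_C = 0.188261
Prior × likelihood for each component:
  π_A·f_A = 0.59 × 0.00127075 = 0.000749745
  π_B·f_B = 0.33 × 0.168589 = 0.0556343
  π_C·f_C = 0.08 × 0.188261 = 0.0150609
Sum: 0.000749745 + 0.0556343 + 0.0150609 = 0.0714449
P(Mode C | the observation) ≈ 0.2108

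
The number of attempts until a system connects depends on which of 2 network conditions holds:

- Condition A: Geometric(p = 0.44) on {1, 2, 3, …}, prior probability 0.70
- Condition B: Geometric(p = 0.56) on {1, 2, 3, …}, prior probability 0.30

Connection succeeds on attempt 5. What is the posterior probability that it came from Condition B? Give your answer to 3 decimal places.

0.172

Posterior ∝ prior × likelihood, so P(k | x) ∝ π_k f_k(x); normalise over all components.
Evaluate each component's likelihood at the observed value:
  L_A = 0.44·(1−0.44)^4 = 0.44·0.098345 = 0.0432718
  L_B = 0.56·(1−0.56)^4 = 0.56·0.037481 = 0.0209893
Multiply by the mixture weights:
  π_A·L_A = 0.70 × 0.0432718 = 0.0302902
  π_B·L_B = 0.30 × 0.0209893 = 0.0062968
Marginal: 0.0302902 + 0.0062968 = 0.036587
So the posterior for Condition B is 0.0062968 / 0.036587 ≈ 0.172.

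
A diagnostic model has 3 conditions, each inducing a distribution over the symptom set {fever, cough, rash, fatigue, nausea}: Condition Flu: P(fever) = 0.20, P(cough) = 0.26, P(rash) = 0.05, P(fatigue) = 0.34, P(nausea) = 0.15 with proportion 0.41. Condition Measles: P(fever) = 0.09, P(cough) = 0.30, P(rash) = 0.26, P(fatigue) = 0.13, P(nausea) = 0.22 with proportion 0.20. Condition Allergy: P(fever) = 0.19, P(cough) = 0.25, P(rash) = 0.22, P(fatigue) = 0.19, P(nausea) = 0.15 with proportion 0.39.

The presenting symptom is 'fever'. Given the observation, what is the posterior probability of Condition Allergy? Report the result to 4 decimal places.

Apply Bayes' rule: the posterior for each component is proportional to its prior times its likelihood at x.
Categorical probabilities:
  f_Flu = P(fever | comp) = 0.20
  f_Measles = P(fever | comp) = 0.09
  f_Allergy = P(fever | comp) = 0.19
Unnormalised posteriors:
  P(Z=Flu)·f_Flu = 0.41 × 0.2 = 0.082
  P(Z=Measles)·f_Measles = 0.20 × 0.09 = 0.018
  P(Z=Allergy)·f_Allergy = 0.39 × 0.19 = 0.0741
Sum: 0.082 + 0.018 + 0.0741 = 0.1741
Responsibility of Condition Allergy: 0.0741 / 0.1741 ≈ 0.4256

0.4256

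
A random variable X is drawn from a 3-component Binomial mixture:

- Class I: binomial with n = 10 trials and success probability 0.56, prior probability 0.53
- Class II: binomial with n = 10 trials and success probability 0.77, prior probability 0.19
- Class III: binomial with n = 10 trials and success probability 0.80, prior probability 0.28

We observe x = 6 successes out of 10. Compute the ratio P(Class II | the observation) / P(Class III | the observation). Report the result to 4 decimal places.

0.9436

Since P(k|x) ∝ π_k f_k(x), the posterior odds are π_i f_i(x) / (π_j f_j(x)).
Evaluate each component's likelihood at the observed value:
  p_I = C(10,6)·0.56^6·0.44^4 = 210·0.030841·0.037481 = 0.242749
  p_II = C(10,6)·0.77^6·0.23^4 = 210·0.208422·0.00279841 = 0.122483
  p_III = C(10,6)·0.80^6·0.20^4 = 210·0.262144·0.0016 = 0.0880804
Odds = (0.19/0.28) × (0.122483/0.0880804) = 0.678571 × 1.39058 ≈ 0.9436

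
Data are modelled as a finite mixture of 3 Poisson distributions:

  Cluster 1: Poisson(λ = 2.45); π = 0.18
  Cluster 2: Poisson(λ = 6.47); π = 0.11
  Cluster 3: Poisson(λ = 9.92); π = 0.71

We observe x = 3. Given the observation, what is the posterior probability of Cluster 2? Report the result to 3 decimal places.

0.150

Apply Bayes' rule: the posterior for each component is proportional to its prior times its likelihood at x.
Poisson probabilities:
  p_1 = e^(−2.45)·2.45^3/3! = 0.211507
  p_2 = e^(−6.47)·6.47^3/3! = 0.0699321
  p_3 = e^(−9.92)·9.92^3/3! = 0.0080017
Multiply by the mixture weights:
  w_1·p_1 = 0.18 × 0.211507 = 0.0380713
  w_2·p_2 = 0.11 × 0.0699321 = 0.00769253
  w_3·p_3 = 0.71 × 0.0080017 = 0.00568121
Sum: 0.0380713 + 0.00769253 + 0.00568121 = 0.0514451
So the posterior for Cluster 2 is 0.00769253 / 0.0514451 ≈ 0.150.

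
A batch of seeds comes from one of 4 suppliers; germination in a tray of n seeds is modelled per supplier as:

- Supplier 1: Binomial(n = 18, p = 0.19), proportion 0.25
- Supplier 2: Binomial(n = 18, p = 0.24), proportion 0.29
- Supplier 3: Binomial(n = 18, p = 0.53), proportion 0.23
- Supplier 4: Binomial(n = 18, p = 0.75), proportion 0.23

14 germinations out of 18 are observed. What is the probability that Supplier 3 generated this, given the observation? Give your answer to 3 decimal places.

0.088

Posterior ∝ prior × likelihood, so P(k | x) ∝ P(Z=k) f_k(x); normalise over all components.
Binomial probabilities:
  L_1 = 1.05248e-07
  L_2 = 2.1475e-06
  L_3 = 0.0206051
  L_4 = 0.21298
Prior × likelihood for each component:
  P(Z=1)·L_1 = 0.25 × 1.05248e-07 = 2.63119e-08
  P(Z=2)·L_2 = 0.29 × 2.1475e-06 = 6.22775e-07
  P(Z=3)·L_3 = 0.23 × 0.0206051 = 0.00473918
  P(Z=4)·L_4 = 0.23 × 0.21298 = 0.0489854
Denominator: 2.63119e-08 + 6.22775e-07 + 0.00473918 + 0.0489854 = 0.0537253
P(Supplier 3 | data) = 0.00473918 / 0.0537253 ≈ 0.088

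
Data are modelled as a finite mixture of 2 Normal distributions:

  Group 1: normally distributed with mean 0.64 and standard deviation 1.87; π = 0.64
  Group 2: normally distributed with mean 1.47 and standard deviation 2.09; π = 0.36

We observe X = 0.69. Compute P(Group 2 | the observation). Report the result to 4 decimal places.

By Bayes' theorem, P(k | x) = π_k f_k(x) / Σ_j π_j f_j(x).
Evaluate each component's likelihood at the observed value:
  f_1 = 0.213262
  f_2 = 0.178041
Unnormalised posteriors:
  π_1·f_1 = 0.64 × 0.213262 = 0.136488
  π_2·f_2 = 0.36 × 0.178041 = 0.0640946
Sum: 0.136488 + 0.0640946 = 0.200582
So the posterior for Group 2 is 0.0640946 / 0.200582 ≈ 0.3195.

0.3195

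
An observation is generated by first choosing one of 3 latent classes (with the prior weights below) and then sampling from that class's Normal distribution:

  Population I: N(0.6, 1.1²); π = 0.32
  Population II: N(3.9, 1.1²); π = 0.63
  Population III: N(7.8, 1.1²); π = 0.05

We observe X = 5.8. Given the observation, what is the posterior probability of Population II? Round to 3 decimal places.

0.937

Posterior ∝ prior × likelihood, so P(k | x) ∝ π_k f_k(x); normalise over all components.
Evaluate each component's likelihood at the observed value:
  f_I = 5.09219e-06
  f_II = 0.0815952
  f_III = 0.0694505
Prior × likelihood for each component:
  π_I·f_I = 0.32 × 5.09219e-06 = 1.6295e-06
  π_II·f_II = 0.63 × 0.0815952 = 0.051405
  π_III·f_III = 0.05 × 0.0694505 = 0.00347252
Marginal: 1.6295e-06 + 0.051405 + 0.00347252 = 0.0548792
P(Population II | data) = 0.051405 / 0.0548792 ≈ 0.937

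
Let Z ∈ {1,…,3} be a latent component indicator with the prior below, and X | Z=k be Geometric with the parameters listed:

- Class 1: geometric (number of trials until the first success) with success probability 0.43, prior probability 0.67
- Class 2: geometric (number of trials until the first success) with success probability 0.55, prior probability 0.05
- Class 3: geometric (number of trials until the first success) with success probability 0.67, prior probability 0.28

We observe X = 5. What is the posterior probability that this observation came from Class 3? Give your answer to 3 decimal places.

0.066

Apply Bayes' rule: the posterior for each component is proportional to its prior times its likelihood at x.
Evaluate each component's likelihood at the observed value:
  p_1 = 0.0453908
  p_2 = 0.0225534
  p_3 = 0.00794567
Prior × likelihood for each component:
  w_1·p_1 = 0.67 × 0.0453908 = 0.0304118
  w_2·p_2 = 0.05 × 0.0225534 = 0.00112767
  w_3·p_3 = 0.28 × 0.00794567 = 0.00222479
Evidence: 0.0304118 + 0.00112767 + 0.00222479 = 0.0337643
P(Class 3 | data) ≈ 0.066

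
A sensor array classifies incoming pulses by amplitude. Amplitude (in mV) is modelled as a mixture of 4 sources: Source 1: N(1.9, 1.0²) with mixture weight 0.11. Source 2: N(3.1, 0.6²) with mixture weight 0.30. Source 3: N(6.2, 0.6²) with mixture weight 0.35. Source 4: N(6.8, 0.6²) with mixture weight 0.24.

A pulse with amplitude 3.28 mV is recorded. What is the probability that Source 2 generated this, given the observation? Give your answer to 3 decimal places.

By Bayes' theorem, P(k | x) = π_k f_k(x) / Σ_j π_j f_j(x).
Component likelihoods at x = 3.28 mV:
  L_1 = 0.153948
  L_2 = 0.635646
  L_3 = 4.78351e-06
  L_4 = 2.23374e-08
Prior × likelihood for each component:
  π_1·L_1 = 0.11 × 0.153948 = 0.0169343
  π_2·L_2 = 0.30 × 0.635646 = 0.190694
  π_3·L_3 = 0.35 × 4.78351e-06 = 1.67423e-06
  π_4·L_4 = 0.24 × 2.23374e-08 = 5.36098e-09
Sum: 0.0169343 + 0.190694 + 1.67423e-06 + 5.36098e-09 = 0.20763
Responsibility of Source 2: 0.190694 / 0.20763 ≈ 0.918

0.918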